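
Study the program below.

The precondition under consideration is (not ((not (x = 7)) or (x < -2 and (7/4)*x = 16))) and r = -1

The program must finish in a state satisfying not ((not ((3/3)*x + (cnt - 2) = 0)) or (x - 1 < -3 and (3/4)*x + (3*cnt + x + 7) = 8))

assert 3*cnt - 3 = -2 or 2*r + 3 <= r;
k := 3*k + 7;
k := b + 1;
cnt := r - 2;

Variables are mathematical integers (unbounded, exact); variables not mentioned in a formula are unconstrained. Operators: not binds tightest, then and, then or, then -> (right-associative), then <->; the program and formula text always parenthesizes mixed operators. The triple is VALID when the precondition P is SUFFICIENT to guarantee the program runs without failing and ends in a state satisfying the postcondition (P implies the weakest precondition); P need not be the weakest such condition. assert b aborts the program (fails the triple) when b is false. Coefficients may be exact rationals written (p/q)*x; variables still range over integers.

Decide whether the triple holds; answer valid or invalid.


Working backward. After the program, the postcondition not ((not ((3/3)*x + (cnt - 2) = 0)) or (x - 1 < -3 and (3/4)*x + (3*cnt + x + 7) = 8)) must hold; in canonical form it is not ((not (cnt + x = 2)) or (x < -2 and 3*cnt + (7/4)*x = 1)).
Before cnt := r - 2: not ((not (r + x = 4)) or (x < -2 and 3*r + (7/4)*x = 7))
Before k := b + 1: not ((not (r + x = 4)) or (x < -2 and 3*r + (7/4)*x = 7))
Before k := 3*k + 7: not ((not (r + x = 4)) or (x < -2 and 3*r + (7/4)*x = 7))
Before assert 3*cnt - 3 = -2 or 2*r + 3 <= r: (3*cnt = 1 or r <= -3) and (not ((not (r + x = 4)) or (x < -2 and 3*r + (7/4)*x = 7)))
The weakest precondition is (3*cnt = 1 or r <= -3) and (not ((not (r + x = 4)) or (x < -2 and 3*r + (7/4)*x = 7))).
Check whether (not ((not (x = 7)) or (x < -2 and (7/4)*x = 16))) and r = -1 implies it.
Countermodel: at the initial state cnt = 0, r = -1, x = 7, the precondition holds but the weakest precondition fails.
Answer: invalid


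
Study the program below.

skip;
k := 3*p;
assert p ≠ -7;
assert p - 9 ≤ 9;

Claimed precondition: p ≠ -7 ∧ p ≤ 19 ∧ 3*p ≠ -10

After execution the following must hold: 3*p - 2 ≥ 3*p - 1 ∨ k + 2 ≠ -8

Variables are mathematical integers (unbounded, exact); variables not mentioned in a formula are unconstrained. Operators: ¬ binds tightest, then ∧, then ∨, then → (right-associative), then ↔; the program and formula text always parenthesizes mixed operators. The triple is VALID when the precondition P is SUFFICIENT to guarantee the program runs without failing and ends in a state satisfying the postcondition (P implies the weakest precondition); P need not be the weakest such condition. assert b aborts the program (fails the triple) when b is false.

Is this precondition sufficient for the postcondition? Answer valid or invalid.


Working backward. After the program, the postcondition 3*p - 2 ≥ 3*p - 1 ∨ k + 2 ≠ -8 must hold; in canonical form it is k ≠ -10.
Before assert p - 9 ≤ 9: p ≤ 18 ∧ k ≠ -10
Before assert p ≠ -7: p ≠ -7 ∧ p ≤ 18 ∧ k ≠ -10
Before k := 3*p: p ≠ -7 ∧ p ≤ 18 ∧ 3*p ≠ -10
Before skip: p ≠ -7 ∧ p ≤ 18 ∧ 3*p ≠ -10
The weakest precondition is p ≠ -7 ∧ p ≤ 18 ∧ 3*p ≠ -10.
Check whether p ≠ -7 ∧ p ≤ 19 ∧ 3*p ≠ -10 implies it.
Countermodel: at the initial state p = 19, the precondition holds but the weakest precondition fails.
Answer: invalid


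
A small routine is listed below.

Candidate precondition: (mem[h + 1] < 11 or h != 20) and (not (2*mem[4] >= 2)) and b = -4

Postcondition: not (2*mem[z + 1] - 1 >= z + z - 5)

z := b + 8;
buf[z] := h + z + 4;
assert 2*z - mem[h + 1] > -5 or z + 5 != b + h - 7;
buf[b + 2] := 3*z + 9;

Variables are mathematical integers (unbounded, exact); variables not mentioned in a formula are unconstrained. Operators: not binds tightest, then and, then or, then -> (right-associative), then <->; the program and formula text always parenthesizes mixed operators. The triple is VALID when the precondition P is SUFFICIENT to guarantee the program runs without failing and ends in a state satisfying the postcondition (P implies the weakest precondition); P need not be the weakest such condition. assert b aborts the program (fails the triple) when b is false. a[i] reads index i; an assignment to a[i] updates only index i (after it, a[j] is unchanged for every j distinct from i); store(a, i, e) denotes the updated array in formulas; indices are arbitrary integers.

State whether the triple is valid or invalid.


Working backward. After the program, the postcondition not (2*mem[z + 1] - 1 >= z + z - 5) must hold; in canonical form it is not (2*mem[z + 1] >= 2*z - 4).
Before buf[b + 2] := 3*z + 9: not (2*mem[z + 1] >= 2*z - 4)
Before assert 2*z - mem[h + 1] > -5 or z + 5 != b + h - 7: (2*z > mem[h + 1] - 5 or z != b + h - 12) and (not (2*mem[z + 1] >= 2*z - 4))
Before buf[z] := h + z + 4: (2*z > mem[h + 1] - 5 or z != b + h - 12) and (not (2*mem[z + 1] >= 2*z - 4))
Before z := b + 8: (2*b > mem[h + 1] - 21 or h != 20) and (not (2*mem[b + 9] >= 2*b + 12))
The weakest precondition is (2*b > mem[h + 1] - 21 or h != 20) and (not (2*mem[b + 9] >= 2*b + 12)).
Check whether (mem[h + 1] < 11 or h != 20) and (not (2*mem[4] >= 2)) and b = -4 implies it.
Countermodel: at the initial state b = -4, h = 20, mem = {[4] = -7040, [5] = 2, [21] = 0, elsewhere -7040}, the precondition holds but the weakest precondition fails.
Answer: invalid


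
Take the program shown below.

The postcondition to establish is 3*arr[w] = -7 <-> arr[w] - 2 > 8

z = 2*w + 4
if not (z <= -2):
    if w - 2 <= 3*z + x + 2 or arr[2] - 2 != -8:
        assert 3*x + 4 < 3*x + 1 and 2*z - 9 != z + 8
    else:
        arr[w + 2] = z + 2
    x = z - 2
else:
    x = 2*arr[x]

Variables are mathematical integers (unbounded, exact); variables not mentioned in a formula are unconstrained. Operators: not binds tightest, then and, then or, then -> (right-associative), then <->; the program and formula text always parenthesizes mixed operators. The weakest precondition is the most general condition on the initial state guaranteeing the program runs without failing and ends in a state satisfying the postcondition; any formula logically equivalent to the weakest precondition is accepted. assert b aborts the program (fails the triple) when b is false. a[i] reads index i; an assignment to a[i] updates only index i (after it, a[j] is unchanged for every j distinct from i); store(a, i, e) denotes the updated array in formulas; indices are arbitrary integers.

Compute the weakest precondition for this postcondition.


Working backward. After the program, the postcondition 3*arr[w] = -7 <-> arr[w] - 2 > 8 must hold; in canonical form it is 3*arr[w] = -7 <-> arr[w] > 10.
Then branch requires (not (w <= x + 3*z + 4 or arr[2] != -6)) and ((not (w <= x + 3*z + 4 or arr[2] != -6)) -> (3*store(arr, w + 2, z + 2)[w] = -7 <-> store(arr, w + 2, z + 2)[w] > 10)); else branch requires 3*arr[w] = -7 <-> arr[w] > 10.
Before the if: ((not (z <= -2)) -> ((not (w <= x + 3*z + 4 or arr[2] != -6)) and ((not (w <= x + 3*z + 4 or arr[2] != -6)) -> (3*store(arr, w + 2, z + 2)[w] = -7 <-> store(arr, w + 2, z + 2)[w] > 10)))) and (z <= -2 -> (3*arr[w] = -7 <-> arr[w] > 10))
Before z := 2*w + 4: ((not (2*w <= -6)) -> ((not (5*w + x >= -16 or arr[2] != -6)) and ((not (5*w + x >= -16 or arr[2] != -6)) -> (3*store(arr, w + 2, 2*w + 6)[w] = -7 <-> store(arr, w + 2, 2*w + 6)[w] > 10)))) and (2*w <= -6 -> (3*arr[w] = -7 <-> arr[w] > 10))
Answer: WP = ((not (2*w <= -6)) -> ((not (5*w + x >= -16 or arr[2] != -6)) and ((not (5*w + x >= -16 or arr[2] != -6)) -> (3*store(arr, w + 2, 2*w + 6)[w] = -7 <-> store(arr, w + 2, 2*w + 6)[w] > 10)))) and (2*w <= -6 -> (3*arr[w] = -7 <-> arr[w] > 10))


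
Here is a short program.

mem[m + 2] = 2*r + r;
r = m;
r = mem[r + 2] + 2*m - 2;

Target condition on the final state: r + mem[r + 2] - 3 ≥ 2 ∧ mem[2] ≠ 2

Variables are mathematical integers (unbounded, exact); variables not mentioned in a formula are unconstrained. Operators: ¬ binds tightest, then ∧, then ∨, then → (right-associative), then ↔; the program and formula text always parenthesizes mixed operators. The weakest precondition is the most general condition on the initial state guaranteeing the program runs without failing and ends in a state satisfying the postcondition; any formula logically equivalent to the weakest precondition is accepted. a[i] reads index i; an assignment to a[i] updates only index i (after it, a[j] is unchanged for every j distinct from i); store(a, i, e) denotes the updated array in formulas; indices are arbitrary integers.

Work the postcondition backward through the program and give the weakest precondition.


Working backward. After the program, the postcondition r + mem[r + 2] - 3 ≥ 2 ∧ mem[2] ≠ 2 must hold; in canonical form it is mem[r + 2] + r ≥ 5 ∧ mem[2] ≠ 2.
Before r := mem[r + 2] + 2*m - 2: mem[mem[r + 2] + 2*m] + mem[r + 2] + 2*m ≥ 7 ∧ mem[2] ≠ 2
Before r := m: mem[mem[m + 2] + 2*m] + mem[m + 2] + 2*m ≥ 7 ∧ mem[2] ≠ 2
Before mem[m + 2] := 2*r + r: store(mem, m + 2, 3*r)[store(mem, m + 2, 3*r)[m + 2] + 2*m] + store(mem, m + 2, 3*r)[m + 2] + 2*m ≥ 7 ∧ store(mem, m + 2, 3*r)[2] ≠ 2
Answer: WP = store(mem, m + 2, 3*r)[store(mem, m + 2, 3*r)[m + 2] + 2*m] + store(mem, m + 2, 3*r)[m + 2] + 2*m ≥ 7 ∧ store(mem, m + 2, 3*r)[2] ≠ 2


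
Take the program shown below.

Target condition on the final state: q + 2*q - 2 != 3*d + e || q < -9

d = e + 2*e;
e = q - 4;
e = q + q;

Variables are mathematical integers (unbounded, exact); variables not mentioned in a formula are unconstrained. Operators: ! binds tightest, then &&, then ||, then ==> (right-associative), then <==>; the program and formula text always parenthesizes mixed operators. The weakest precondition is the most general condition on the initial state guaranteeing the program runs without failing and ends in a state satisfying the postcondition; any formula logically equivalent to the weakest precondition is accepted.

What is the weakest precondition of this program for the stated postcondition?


Working backward. After the program, the postcondition q + 2*q - 2 != 3*d + e || q < -9 must hold; in canonical form it is 3*q != 3*d + e + 2 || q < -9.
Before e := q + q: q != 3*d + 2 || q < -9
Before e := q - 4: q != 3*d + 2 || q < -9
Before d := e + 2*e: q != 9*e + 2 || q < -9
Answer: WP = q != 9*e + 2 || q < -9


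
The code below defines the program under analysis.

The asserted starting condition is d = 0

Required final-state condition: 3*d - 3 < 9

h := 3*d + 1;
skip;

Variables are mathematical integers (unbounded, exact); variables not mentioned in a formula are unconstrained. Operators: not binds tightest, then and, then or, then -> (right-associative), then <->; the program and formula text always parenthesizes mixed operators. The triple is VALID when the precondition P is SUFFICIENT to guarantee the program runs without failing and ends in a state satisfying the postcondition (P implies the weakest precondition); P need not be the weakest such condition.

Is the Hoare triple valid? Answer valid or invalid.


Working backward. After the program, the postcondition 3*d - 3 < 9 must hold; in canonical form it is 3*d < 12.
Before skip: 3*d < 12
Before h := 3*d + 1: 3*d < 12
The weakest precondition is 3*d < 12.
Check whether d = 0 implies it.
Every state satisfying the precondition satisfies the weakest precondition: the implication holds.
Answer: valid


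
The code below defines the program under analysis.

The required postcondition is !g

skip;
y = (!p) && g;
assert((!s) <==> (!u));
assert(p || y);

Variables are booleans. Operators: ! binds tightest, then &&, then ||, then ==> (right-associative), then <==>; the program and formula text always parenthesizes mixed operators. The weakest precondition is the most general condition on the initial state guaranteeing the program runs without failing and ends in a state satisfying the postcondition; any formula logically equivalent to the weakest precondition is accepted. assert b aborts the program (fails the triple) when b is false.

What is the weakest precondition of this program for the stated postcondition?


Working backward. After the program, !g must hold.
Before assert p || y: (p || y) && (!g)
Before assert (!s) <==> (!u): ((!s) <==> (!u)) && (p || y) && (!g)
Before y := (!p) && g: ((!s) <==> (!u)) && (p || ((!p) && g)) && (!g)
Before skip: ((!s) <==> (!u)) && (p || ((!p) && g)) && (!g)
Answer: WP = ((!s) <==> (!u)) && (p || ((!p) && g)) && (!g)


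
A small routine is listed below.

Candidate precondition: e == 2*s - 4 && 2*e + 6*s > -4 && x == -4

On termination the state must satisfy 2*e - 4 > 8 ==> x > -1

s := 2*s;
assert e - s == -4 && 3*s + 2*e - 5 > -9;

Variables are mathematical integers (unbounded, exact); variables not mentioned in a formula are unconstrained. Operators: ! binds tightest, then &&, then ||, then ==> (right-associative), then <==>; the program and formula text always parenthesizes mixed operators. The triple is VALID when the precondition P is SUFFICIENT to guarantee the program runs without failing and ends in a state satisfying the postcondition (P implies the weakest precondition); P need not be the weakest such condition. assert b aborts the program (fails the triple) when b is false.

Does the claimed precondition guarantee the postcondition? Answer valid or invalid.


Working backward. After the program, the postcondition 2*e - 4 > 8 ==> x > -1 must hold; in canonical form it is 2*e > 12 ==> x > -1.
Before assert e - s == -4 && 3*s + 2*e - 5 > -9: e == s - 4 && 2*e + 3*s > -4 && (2*e > 12 ==> x > -1)
Before s := 2*s: e == 2*s - 4 && 2*e + 6*s > -4 && (2*e > 12 ==> x > -1)
The weakest precondition is e == 2*s - 4 && 2*e + 6*s > -4 && (2*e > 12 ==> x > -1).
Check whether e == 2*s - 4 && 2*e + 6*s > -4 && x == -4 implies it.
Countermodel: at the initial state e = 8, s = 6, x = -4, the precondition holds but the weakest precondition fails.
Answer: invalid


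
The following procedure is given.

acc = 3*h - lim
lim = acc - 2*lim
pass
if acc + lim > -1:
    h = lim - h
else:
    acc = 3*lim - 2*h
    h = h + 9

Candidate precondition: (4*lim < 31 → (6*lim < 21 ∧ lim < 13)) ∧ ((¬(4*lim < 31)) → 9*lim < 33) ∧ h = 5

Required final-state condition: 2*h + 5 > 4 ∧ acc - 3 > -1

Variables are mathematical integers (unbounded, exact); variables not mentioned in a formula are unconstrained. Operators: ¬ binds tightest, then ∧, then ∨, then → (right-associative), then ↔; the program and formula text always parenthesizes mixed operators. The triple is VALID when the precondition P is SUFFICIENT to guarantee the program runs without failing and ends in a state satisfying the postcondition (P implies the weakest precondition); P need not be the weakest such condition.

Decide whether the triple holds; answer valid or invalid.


Working backward. After the program, the postcondition 2*h + 5 > 4 ∧ acc - 3 > -1 must hold; in canonical form it is 2*h > -1 ∧ acc > 2.
Then branch requires 2*lim > 2*h - 1 ∧ acc > 2; else branch requires 2*h > -19 ∧ 3*lim > 2*h + 2.
Before the if: (acc + lim > -1 → (2*lim > 2*h - 1 ∧ acc > 2)) ∧ ((¬(acc + lim > -1)) → (2*h > -19 ∧ 3*lim > 2*h + 2))
Before skip: (acc + lim > -1 → (2*lim > 2*h - 1 ∧ acc > 2)) ∧ ((¬(acc + lim > -1)) → (2*h > -19 ∧ 3*lim > 2*h + 2))
Before lim := acc - 2*lim: (2*acc > 2*lim - 1 → (2*acc > 2*h + 4*lim - 1 ∧ acc > 2)) ∧ ((¬(2*acc > 2*lim - 1)) → (2*h > -19 ∧ 3*acc > 2*h + 6*lim + 2))
Before acc := 3*h - lim: (6*h > 4*lim - 1 → (4*h > 6*lim - 1 ∧ 3*h > lim + 2)) ∧ ((¬(6*h > 4*lim - 1)) → (2*h > -19 ∧ 7*h > 9*lim + 2))
The weakest precondition is (6*h > 4*lim - 1 → (4*h > 6*lim - 1 ∧ 3*h > lim + 2)) ∧ ((¬(6*h > 4*lim - 1)) → (2*h > -19 ∧ 7*h > 9*lim + 2)).
Check whether (4*lim < 31 → (6*lim < 21 ∧ lim < 13)) ∧ ((¬(4*lim < 31)) → 9*lim < 33) ∧ h = 5 implies it.
Every state satisfying the precondition satisfies the weakest precondition: the implication holds.
Answer: valid


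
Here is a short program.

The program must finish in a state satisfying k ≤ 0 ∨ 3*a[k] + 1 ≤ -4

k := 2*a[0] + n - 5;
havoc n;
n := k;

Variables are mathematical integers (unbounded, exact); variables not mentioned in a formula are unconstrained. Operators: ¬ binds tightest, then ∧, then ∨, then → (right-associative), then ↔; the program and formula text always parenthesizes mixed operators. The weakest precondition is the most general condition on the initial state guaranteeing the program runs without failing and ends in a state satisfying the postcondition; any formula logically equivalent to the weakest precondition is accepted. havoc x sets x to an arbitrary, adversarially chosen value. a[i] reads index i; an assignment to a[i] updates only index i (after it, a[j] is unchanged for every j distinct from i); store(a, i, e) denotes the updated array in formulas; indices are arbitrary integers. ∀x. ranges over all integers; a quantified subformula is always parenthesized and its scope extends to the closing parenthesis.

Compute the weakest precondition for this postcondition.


Working backward. After the program, the postcondition k ≤ 0 ∨ 3*a[k] + 1 ≤ -4 must hold; in canonical form it is k ≤ 0 ∨ 3*a[k] ≤ -5.
Before n := k: k ≤ 0 ∨ 3*a[k] ≤ -5
Before havoc n: k ≤ 0 ∨ 3*a[k] ≤ -5
Before k := 2*a[0] + n - 5: 2*a[0] + n ≤ 5 ∨ 3*a[2*a[0] + n - 5] ≤ -5
Answer: WP = 2*a[0] + n ≤ 5 ∨ 3*a[2*a[0] + n - 5] ≤ -5


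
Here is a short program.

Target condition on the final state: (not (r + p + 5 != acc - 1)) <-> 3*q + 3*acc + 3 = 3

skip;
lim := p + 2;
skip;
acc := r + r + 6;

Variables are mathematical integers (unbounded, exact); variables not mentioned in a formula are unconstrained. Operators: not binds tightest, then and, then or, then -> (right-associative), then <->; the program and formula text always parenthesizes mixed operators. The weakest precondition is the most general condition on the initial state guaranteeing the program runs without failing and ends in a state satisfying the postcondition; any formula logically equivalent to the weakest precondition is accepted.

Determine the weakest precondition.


Working backward. After the program, the postcondition (not (r + p + 5 != acc - 1)) <-> 3*q + 3*acc + 3 = 3 must hold; in canonical form it is (not (p + r != acc - 6)) <-> 3*acc + 3*q = 0.
Before acc := r + r + 6: (not (p != r)) <-> 3*q + 6*r = -18
Before skip: (not (p != r)) <-> 3*q + 6*r = -18
Before lim := p + 2: (not (p != r)) <-> 3*q + 6*r = -18
Before skip: (not (p != r)) <-> 3*q + 6*r = -18
Answer: WP = (not (p != r)) <-> 3*q + 6*r = -18


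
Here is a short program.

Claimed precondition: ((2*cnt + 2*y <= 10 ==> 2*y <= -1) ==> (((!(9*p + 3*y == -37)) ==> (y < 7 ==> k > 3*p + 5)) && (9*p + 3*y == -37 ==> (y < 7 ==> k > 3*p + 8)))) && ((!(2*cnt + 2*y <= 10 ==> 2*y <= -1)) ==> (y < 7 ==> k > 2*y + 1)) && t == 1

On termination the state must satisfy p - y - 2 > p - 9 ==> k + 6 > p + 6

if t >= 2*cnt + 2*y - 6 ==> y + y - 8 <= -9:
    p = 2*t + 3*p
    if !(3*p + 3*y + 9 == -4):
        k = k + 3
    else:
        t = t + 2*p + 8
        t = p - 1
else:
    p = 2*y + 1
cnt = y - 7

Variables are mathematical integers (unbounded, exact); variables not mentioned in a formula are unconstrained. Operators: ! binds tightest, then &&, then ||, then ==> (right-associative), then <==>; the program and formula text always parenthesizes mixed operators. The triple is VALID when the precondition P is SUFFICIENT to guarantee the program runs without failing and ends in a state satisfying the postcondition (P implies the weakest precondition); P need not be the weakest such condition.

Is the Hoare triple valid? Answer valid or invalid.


Working backward. After the program, the postcondition p - y - 2 > p - 9 ==> k + 6 > p + 6 must hold; in canonical form it is y < 7 ==> k > p.
Before cnt := y - 7: y < 7 ==> k > p
Then branch requires ((!(9*p + 6*t + 3*y == -13)) ==> (y < 7 ==> k > 3*p + 2*t - 3)) && (9*p + 6*t + 3*y == -13 ==> (y < 7 ==> k > 3*p + 2*t)); else branch requires y < 7 ==> k > 2*y + 1.
Before the if: ((t >= 2*cnt + 2*y - 6 ==> 2*y <= -1) ==> (((!(9*p + 6*t + 3*y == -13)) ==> (y < 7 ==> k > 3*p + 2*t - 3)) && (9*p + 6*t + 3*y == -13 ==> (y < 7 ==> k > 3*p + 2*t)))) && ((!(t >= 2*cnt + 2*y - 6 ==> 2*y <= -1)) ==> (y < 7 ==> k > 2*y + 1))
The weakest precondition is ((t >= 2*cnt + 2*y - 6 ==> 2*y <= -1) ==> (((!(9*p + 6*t + 3*y == -13)) ==> (y < 7 ==> k > 3*p + 2*t - 3)) && (9*p + 6*t + 3*y == -13 ==> (y < 7 ==> k > 3*p + 2*t)))) && ((!(t >= 2*cnt + 2*y - 6 ==> 2*y <= -1)) ==> (y < 7 ==> k > 2*y + 1)).
Check whether ((2*cnt + 2*y <= 10 ==> 2*y <= -1) ==> (((!(9*p + 3*y == -37)) ==> (y < 7 ==> k > 3*p + 5)) && (9*p + 3*y == -37 ==> (y < 7 ==> k > 3*p + 8)))) && ((!(2*cnt + 2*y <= 10 ==> 2*y <= -1)) ==> (y < 7 ==> k > 2*y + 1)) && t == 1 implies it.
Countermodel: at the initial state cnt = 4, k = 2, p = 1, t = 1, y = 0, the precondition holds but the weakest precondition fails.
Answer: invalid


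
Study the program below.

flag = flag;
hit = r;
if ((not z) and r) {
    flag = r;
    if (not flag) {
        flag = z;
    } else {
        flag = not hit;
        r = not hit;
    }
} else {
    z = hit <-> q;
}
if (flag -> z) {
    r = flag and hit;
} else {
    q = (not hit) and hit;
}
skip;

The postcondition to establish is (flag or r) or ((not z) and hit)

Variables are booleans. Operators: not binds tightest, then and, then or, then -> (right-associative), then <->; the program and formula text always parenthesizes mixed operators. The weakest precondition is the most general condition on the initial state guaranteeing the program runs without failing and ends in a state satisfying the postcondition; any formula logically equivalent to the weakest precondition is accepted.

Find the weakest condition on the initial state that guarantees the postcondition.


Working backward. After the program, the postcondition (flag or r) or ((not z) and hit) must hold; in canonical form it is flag or r or ((not z) and hit).
Before skip: flag or r or ((not z) and hit)
Then branch requires flag or (flag and hit) or ((not z) and hit); else branch requires flag or r or ((not z) and hit).
Before the if: ((flag -> z) -> (flag or (flag and hit) or ((not z) and hit))) and ((not (flag -> z)) -> (flag or r or ((not z) and hit)))
Then branch requires ((not r) -> (z or (z and hit) or ((not z) and hit))) and (r -> ((((not hit) -> z) -> ((not hit) or ((not z) and hit))) and ((not ((not hit) -> z)) -> ((not hit) or ((not z) and hit))))); else branch requires ((flag -> (hit <-> q)) -> (flag or (flag and hit) or ((not (hit <-> q)) and hit))) and ((not (flag -> (hit <-> q))) -> (flag or r or ((not (hit <-> q)) and hit))).
Before the if: (((not z) and r) -> (((not r) -> (z or (z and hit) or ((not z) and hit))) and (r -> ((((not hit) -> z) -> ((not hit) or ((not z) and hit))) and ((not ((not hit) -> z)) -> ((not hit) or ((not z) and hit))))))) and ((not ((not z) and r)) -> (((flag -> (hit <-> q)) -> (flag or (flag and hit) or ((not (hit <-> q)) and hit))) and ((not (flag -> (hit <-> q))) -> (flag or r or ((not (hit <-> q)) and hit)))))
Before hit := r: (((not z) and r) -> (((not r) -> (z or (z and r) or ((not z) and r))) and (r -> ((((not r) -> z) -> ((not r) or ((not z) and r))) and ((not ((not r) -> z)) -> ((not r) or ((not z) and r))))))) and ((not ((not z) and r)) -> (((flag -> (r <-> q)) -> (flag or (flag and r) or ((not (r <-> q)) and r))) and ((not (flag -> (r <-> q))) -> (flag or r or ((not (r <-> q)) and r)))))
Before flag := flag: (((not z) and r) -> (((not r) -> (z or (z and r) or ((not z) and r))) and (r -> ((((not r) -> z) -> ((not r) or ((not z) and r))) and ((not ((not r) -> z)) -> ((not r) or ((not z) and r))))))) and ((not ((not z) and r)) -> (((flag -> (r <-> q)) -> (flag or (flag and r) or ((not (r <-> q)) and r))) and ((not (flag -> (r <-> q))) -> (flag or r or ((not (r <-> q)) and r)))))
Answer: WP = (((not z) and r) -> (((not r) -> (z or (z and r) or ((not z) and r))) and (r -> ((((not r) -> z) -> ((not r) or ((not z) and r))) and ((not ((not r) -> z)) -> ((not r) or ((not z) and r))))))) and ((not ((not z) and r)) -> (((flag -> (r <-> q)) -> (flag or (flag and r) or ((not (r <-> q)) and r))) and ((not (flag -> (r <-> q))) -> (flag or r or ((not (r <-> q)) and r)))))


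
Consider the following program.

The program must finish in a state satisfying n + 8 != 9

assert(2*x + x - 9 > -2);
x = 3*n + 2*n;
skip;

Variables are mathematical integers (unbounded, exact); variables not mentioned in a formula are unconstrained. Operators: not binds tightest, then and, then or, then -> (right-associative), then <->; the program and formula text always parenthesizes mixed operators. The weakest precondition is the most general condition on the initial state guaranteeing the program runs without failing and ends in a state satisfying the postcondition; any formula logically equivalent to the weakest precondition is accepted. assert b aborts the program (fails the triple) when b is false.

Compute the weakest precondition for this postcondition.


Working backward. After the program, the postcondition n + 8 != 9 must hold; in canonical form it is n != 1.
Before skip: n != 1
Before x := 3*n + 2*n: n != 1
Before assert 2*x + x - 9 > -2: 3*x > 7 and n != 1
Answer: WP = 3*x > 7 and n != 1


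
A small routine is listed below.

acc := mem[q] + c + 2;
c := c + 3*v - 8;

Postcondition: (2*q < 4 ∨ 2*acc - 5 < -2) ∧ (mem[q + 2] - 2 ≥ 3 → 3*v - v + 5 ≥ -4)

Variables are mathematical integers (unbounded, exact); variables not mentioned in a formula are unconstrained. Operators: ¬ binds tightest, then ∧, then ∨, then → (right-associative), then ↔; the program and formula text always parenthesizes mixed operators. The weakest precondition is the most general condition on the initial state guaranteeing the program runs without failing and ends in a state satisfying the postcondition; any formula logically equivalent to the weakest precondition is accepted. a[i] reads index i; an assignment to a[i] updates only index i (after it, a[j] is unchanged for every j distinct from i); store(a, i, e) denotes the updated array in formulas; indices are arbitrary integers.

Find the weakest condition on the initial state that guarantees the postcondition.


Working backward. After the program, the postcondition (2*q < 4 ∨ 2*acc - 5 < -2) ∧ (mem[q + 2] - 2 ≥ 3 → 3*v - v + 5 ≥ -4) must hold; in canonical form it is (2*q < 4 ∨ 2*acc < 3) ∧ (mem[q + 2] ≥ 5 → 2*v ≥ -9).
Before c := c + 3*v - 8: (2*q < 4 ∨ 2*acc < 3) ∧ (mem[q + 2] ≥ 5 → 2*v ≥ -9)
Before acc := mem[q] + c + 2: (2*q < 4 ∨ 2*mem[q] + 2*c < -1) ∧ (mem[q + 2] ≥ 5 → 2*v ≥ -9)
Answer: WP = (2*q < 4 ∨ 2*mem[q] + 2*c < -1) ∧ (mem[q + 2] ≥ 5 → 2*v ≥ -9)


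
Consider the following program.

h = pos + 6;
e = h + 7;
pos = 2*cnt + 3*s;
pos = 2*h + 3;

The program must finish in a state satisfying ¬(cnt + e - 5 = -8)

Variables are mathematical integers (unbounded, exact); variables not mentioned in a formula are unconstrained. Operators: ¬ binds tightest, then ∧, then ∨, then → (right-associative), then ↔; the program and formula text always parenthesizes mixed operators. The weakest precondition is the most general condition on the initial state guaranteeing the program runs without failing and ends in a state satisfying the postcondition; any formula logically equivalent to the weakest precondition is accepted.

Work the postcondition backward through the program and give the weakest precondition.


Working backward. After the program, the postcondition ¬(cnt + e - 5 = -8) must hold; in canonical form it is ¬(cnt + e = -3).
Before pos := 2*h + 3: ¬(cnt + e = -3)
Before pos := 2*cnt + 3*s: ¬(cnt + e = -3)
Before e := h + 7: ¬(cnt + h = -10)
Before h := pos + 6: ¬(cnt + pos = -16)
Answer: WP = ¬(cnt + pos = -16)


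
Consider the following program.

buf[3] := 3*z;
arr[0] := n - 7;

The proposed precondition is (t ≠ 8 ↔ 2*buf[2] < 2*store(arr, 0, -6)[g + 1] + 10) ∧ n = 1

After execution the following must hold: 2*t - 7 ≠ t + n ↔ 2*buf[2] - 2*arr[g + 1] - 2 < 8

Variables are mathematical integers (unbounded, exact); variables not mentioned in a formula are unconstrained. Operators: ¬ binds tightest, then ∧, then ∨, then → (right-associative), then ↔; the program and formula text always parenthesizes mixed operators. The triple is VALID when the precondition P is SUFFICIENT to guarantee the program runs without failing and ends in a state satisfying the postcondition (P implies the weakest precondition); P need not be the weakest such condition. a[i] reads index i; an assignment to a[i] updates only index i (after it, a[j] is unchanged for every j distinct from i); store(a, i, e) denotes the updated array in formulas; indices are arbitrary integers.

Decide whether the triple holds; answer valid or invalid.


Working backward. After the program, the postcondition 2*t - 7 ≠ t + n ↔ 2*buf[2] - 2*arr[g + 1] - 2 < 8 must hold; in canonical form it is t ≠ n + 7 ↔ 2*buf[2] < 2*arr[g + 1] + 10.
Before arr[0] := n - 7: t ≠ n + 7 ↔ 2*buf[2] < 2*store(arr, 0, n - 7)[g + 1] + 10
Before buf[3] := 3*z: t ≠ n + 7 ↔ 2*buf[2] < 2*store(arr, 0, n - 7)[g + 1] + 10
The weakest precondition is t ≠ n + 7 ↔ 2*buf[2] < 2*store(arr, 0, n - 7)[g + 1] + 10.
Check whether (t ≠ 8 ↔ 2*buf[2] < 2*store(arr, 0, -6)[g + 1] + 10) ∧ n = 1 implies it.
Every state satisfying the precondition satisfies the weakest precondition: the implication holds.
Answer: valid


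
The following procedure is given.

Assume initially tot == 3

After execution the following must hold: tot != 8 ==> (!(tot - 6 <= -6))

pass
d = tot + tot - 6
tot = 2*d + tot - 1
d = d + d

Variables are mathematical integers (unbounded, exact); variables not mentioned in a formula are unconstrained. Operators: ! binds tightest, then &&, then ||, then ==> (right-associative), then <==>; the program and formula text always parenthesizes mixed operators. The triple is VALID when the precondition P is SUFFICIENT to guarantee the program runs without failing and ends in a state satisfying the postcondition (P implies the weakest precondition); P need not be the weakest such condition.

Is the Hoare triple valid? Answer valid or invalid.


Working backward. After the program, the postcondition tot != 8 ==> (!(tot - 6 <= -6)) must hold; in canonical form it is tot != 8 ==> (!(tot <= 0)).
Before d := d + d: tot != 8 ==> (!(tot <= 0))
Before tot := 2*d + tot - 1: 2*d + tot != 9 ==> (!(2*d + tot <= 1))
Before d := tot + tot - 6: 5*tot != 21 ==> (!(5*tot <= 13))
Before skip: 5*tot != 21 ==> (!(5*tot <= 13))
The weakest precondition is 5*tot != 21 ==> (!(5*tot <= 13)).
Check whether tot == 3 implies it.
Every state satisfying the precondition satisfies the weakest precondition: the implication holds.
Answer: valid


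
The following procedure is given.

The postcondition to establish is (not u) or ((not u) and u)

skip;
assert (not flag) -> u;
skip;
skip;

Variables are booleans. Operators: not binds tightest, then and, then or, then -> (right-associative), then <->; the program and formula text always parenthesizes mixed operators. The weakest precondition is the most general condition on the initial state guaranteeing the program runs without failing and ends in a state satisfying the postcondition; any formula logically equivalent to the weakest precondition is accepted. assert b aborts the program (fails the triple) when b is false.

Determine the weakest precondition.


Working backward. After the program, the postcondition (not u) or ((not u) and u) must hold; in canonical form it is not u.
Before skip: not u
Before skip: not u
Before assert (not flag) -> u: ((not flag) -> u) and (not u)
Before skip: ((not flag) -> u) and (not u)
Answer: WP = ((not flag) -> u) and (not u)


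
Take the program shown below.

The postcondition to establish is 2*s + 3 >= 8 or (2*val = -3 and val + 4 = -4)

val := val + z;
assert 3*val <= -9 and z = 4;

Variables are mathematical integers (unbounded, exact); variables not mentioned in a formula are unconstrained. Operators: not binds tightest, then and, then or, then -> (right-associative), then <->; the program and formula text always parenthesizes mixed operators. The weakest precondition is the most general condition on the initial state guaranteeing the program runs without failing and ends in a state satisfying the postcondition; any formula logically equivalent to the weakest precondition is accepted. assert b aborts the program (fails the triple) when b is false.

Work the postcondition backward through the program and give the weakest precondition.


Working backward. After the program, the postcondition 2*s + 3 >= 8 or (2*val = -3 and val + 4 = -4) must hold; in canonical form it is 2*s >= 5 or (2*val = -3 and val = -8).
Before assert 3*val <= -9 and z = 4: 3*val <= -9 and z = 4 and (2*s >= 5 or (2*val = -3 and val = -8))
Before val := val + z: 3*val + 3*z <= -9 and z = 4 and (2*s >= 5 or (2*val + 2*z = -3 and val + z = -8))
Answer: WP = 3*val + 3*z <= -9 and z = 4 and (2*s >= 5 or (2*val + 2*z = -3 and val + z = -8))


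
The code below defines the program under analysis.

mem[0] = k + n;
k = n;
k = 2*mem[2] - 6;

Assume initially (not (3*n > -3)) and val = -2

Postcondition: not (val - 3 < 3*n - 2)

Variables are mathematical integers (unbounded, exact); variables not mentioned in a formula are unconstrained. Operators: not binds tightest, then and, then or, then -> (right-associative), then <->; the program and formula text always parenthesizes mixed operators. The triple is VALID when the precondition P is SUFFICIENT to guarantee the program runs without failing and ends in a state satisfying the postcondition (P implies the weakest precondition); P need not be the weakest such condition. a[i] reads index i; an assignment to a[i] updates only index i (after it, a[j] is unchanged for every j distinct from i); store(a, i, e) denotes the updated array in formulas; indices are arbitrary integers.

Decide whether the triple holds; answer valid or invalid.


Working backward. After the program, the postcondition not (val - 3 < 3*n - 2) must hold; in canonical form it is not (val < 3*n + 1).
Before k := 2*mem[2] - 6: not (val < 3*n + 1)
Before k := n: not (val < 3*n + 1)
Before mem[0] := k + n: not (val < 3*n + 1)
The weakest precondition is not (val < 3*n + 1).
Check whether (not (3*n > -3)) and val = -2 implies it.
Every state satisfying the precondition satisfies the weakest precondition: the implication holds.
Answer: valid


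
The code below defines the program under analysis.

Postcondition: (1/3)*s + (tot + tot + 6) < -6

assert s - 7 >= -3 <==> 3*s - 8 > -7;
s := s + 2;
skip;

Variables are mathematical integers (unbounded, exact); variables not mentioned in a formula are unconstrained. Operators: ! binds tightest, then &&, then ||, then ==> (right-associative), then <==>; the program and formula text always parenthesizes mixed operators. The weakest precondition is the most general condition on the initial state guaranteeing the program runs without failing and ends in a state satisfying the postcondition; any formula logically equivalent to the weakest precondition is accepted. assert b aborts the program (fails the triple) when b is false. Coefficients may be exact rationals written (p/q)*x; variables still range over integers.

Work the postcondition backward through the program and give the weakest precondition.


Working backward. After the program, the postcondition (1/3)*s + (tot + tot + 6) < -6 must hold; in canonical form it is (1/3)*s + 2*tot < -12.
Before skip: (1/3)*s + 2*tot < -12
Before s := s + 2: (1/3)*s + 2*tot < -38/3
Before assert s - 7 >= -3 <==> 3*s - 8 > -7: (s >= 4 <==> 3*s > 1) && (1/3)*s + 2*tot < -38/3
Answer: WP = (s >= 4 <==> 3*s > 1) && (1/3)*s + 2*tot < -38/3


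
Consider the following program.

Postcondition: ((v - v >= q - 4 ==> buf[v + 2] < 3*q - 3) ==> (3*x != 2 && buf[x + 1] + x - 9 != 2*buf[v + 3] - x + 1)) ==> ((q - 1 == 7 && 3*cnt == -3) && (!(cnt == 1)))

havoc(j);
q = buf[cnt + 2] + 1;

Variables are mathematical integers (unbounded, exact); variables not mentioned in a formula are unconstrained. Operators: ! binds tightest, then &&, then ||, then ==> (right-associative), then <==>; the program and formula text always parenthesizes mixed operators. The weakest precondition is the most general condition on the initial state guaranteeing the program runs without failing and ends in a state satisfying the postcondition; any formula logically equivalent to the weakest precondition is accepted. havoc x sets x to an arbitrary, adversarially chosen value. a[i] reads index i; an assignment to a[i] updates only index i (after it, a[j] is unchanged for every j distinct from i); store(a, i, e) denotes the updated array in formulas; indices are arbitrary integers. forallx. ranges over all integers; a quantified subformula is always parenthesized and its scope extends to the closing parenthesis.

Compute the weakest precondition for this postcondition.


Working backward. After the program, the postcondition ((v - v >= q - 4 ==> buf[v + 2] < 3*q - 3) ==> (3*x != 2 && buf[x + 1] + x - 9 != 2*buf[v + 3] - x + 1)) ==> ((q - 1 == 7 && 3*cnt == -3) && (!(cnt == 1))) must hold; in canonical form it is ((q <= 4 ==> buf[v + 2] < 3*q - 3) ==> (3*x != 2 && buf[x + 1] + 2*x != 2*buf[v + 3] + 10)) ==> (q == 8 && 3*cnt == -3 && (!(cnt == 1))).
Before q := buf[cnt + 2] + 1: ((buf[cnt + 2] <= 3 ==> buf[v + 2] < 3*buf[cnt + 2]) ==> (3*x != 2 && buf[x + 1] + 2*x != 2*buf[v + 3] + 10)) ==> (buf[cnt + 2] == 7 && 3*cnt == -3 && (!(cnt == 1)))
Before havoc j: ((buf[cnt + 2] <= 3 ==> buf[v + 2] < 3*buf[cnt + 2]) ==> (3*x != 2 && buf[x + 1] + 2*x != 2*buf[v + 3] + 10)) ==> (buf[cnt + 2] == 7 && 3*cnt == -3 && (!(cnt == 1)))
Answer: WP = ((buf[cnt + 2] <= 3 ==> buf[v + 2] < 3*buf[cnt + 2]) ==> (3*x != 2 && buf[x + 1] + 2*x != 2*buf[v + 3] + 10)) ==> (buf[cnt + 2] == 7 && 3*cnt == -3 && (!(cnt == 1)))


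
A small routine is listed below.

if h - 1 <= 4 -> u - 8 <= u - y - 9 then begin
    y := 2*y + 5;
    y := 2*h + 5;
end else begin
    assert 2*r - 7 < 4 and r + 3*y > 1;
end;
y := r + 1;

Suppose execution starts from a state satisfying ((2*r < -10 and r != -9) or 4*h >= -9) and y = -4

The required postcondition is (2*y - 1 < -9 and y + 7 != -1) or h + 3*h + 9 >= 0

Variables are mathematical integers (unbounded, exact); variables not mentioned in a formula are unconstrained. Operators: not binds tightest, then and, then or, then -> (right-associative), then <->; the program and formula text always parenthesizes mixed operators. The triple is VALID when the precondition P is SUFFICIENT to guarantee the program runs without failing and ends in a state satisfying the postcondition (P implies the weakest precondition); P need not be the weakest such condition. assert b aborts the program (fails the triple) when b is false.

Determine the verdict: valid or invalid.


Working backward. After the program, the postcondition (2*y - 1 < -9 and y + 7 != -1) or h + 3*h + 9 >= 0 must hold; in canonical form it is (2*y < -8 and y != -8) or 4*h >= -9.
Before y := r + 1: (2*r < -10 and r != -9) or 4*h >= -9
Then branch requires (2*r < -10 and r != -9) or 4*h >= -9; else branch requires 2*r < 11 and r + 3*y > 1 and ((2*r < -10 and r != -9) or 4*h >= -9).
Before the if: ((h <= 5 -> y <= -1) -> ((2*r < -10 and r != -9) or 4*h >= -9)) and ((not (h <= 5 -> y <= -1)) -> (2*r < 11 and r + 3*y > 1 and ((2*r < -10 and r != -9) or 4*h >= -9)))
The weakest precondition is ((h <= 5 -> y <= -1) -> ((2*r < -10 and r != -9) or 4*h >= -9)) and ((not (h <= 5 -> y <= -1)) -> (2*r < 11 and r + 3*y > 1 and ((2*r < -10 and r != -9) or 4*h >= -9))).
Check whether ((2*r < -10 and r != -9) or 4*h >= -9) and y = -4 implies it.
Every state satisfying the precondition satisfies the weakest precondition: the implication holds.
Answer: valid


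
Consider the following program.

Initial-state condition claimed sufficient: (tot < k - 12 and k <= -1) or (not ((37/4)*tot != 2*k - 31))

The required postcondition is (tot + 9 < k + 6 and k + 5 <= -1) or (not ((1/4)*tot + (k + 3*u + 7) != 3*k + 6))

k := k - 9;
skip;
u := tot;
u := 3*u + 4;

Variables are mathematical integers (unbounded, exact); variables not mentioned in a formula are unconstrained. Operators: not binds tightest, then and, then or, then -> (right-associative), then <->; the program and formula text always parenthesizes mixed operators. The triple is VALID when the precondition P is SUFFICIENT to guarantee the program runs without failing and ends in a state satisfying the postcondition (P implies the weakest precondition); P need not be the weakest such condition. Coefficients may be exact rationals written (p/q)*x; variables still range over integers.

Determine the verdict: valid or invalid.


Working backward. After the program, the postcondition (tot + 9 < k + 6 and k + 5 <= -1) or (not ((1/4)*tot + (k + 3*u + 7) != 3*k + 6)) must hold; in canonical form it is (tot < k - 3 and k <= -6) or (not ((1/4)*tot + 3*u != 2*k - 1)).
Before u := 3*u + 4: (tot < k - 3 and k <= -6) or (not ((1/4)*tot + 9*u != 2*k - 13))
Before u := tot: (tot < k - 3 and k <= -6) or (not ((37/4)*tot != 2*k - 13))
Before skip: (tot < k - 3 and k <= -6) or (not ((37/4)*tot != 2*k - 13))
Before k := k - 9: (tot < k - 12 and k <= 3) or (not ((37/4)*tot != 2*k - 31))
The weakest precondition is (tot < k - 12 and k <= 3) or (not ((37/4)*tot != 2*k - 31)).
Check whether (tot < k - 12 and k <= -1) or (not ((37/4)*tot != 2*k - 31)) implies it.
Every state satisfying the precondition satisfies the weakest precondition: the implication holds.
Answer: valid
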